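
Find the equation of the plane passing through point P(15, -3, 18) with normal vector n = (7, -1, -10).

The plane through P with normal n = (a, b, c) satisfies n·(r - P) = 0,
i.e. ax + by + cz = a·x₀ + b·y₀ + c·z₀.
d = 7·15 + (-1)·(-3) + (-10)·18
  = 105 + 3 - 180
  = -72
Equation: 7x - y - 10z = -72

7x - y - 10z = -72


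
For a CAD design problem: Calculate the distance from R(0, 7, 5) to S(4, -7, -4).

d = √[(x₂-x₁)² + (y₂-y₁)² + (z₂-z₁)²]
  = √[4² + (-14)² + (-9)²]
  = √[16 + 196 + 81]
  = √293
  ≈ 17.12

17.12


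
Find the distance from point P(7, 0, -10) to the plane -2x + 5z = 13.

distance = |a·x₀ + b·y₀ + c·z₀ - d| / √(a² + b² + c²)
  = |(-2)·7 + 0·0 + 5·(-10) - 13| / √((-2)² + 0² + 5²)
  = |-14 + 0 - 50 - 13| / √(4 + 0 + 25)
  = |-77| / √29
  = 77 / 5.385
  ≈ 14.3

14.3


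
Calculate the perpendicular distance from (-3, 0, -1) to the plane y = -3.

distance = |a·x₀ + b·y₀ + c·z₀ - d| / √(a² + b² + c²)
  = |0·(-3) + 1·0 + 0·(-1) - (-3)| / √(0² + 1² + 0²)
  = |0 + 0 + 0 + 3| / √(0 + 1 + 0)
  = |3| / √1
  = 3 / 1
  ≈ 3

3


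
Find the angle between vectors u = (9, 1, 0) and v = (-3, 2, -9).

u·v = 9·(-3) + 1·2 + 0·(-9) = -27 + 2 + 0 = -25
|u| = √(9² + 1² + 0²) = √82 ≈ 9.055
|v| = √((-3)² + 2² + (-9)²) = √94 ≈ 9.695
cos θ = (u·v)/(|u||v|) = -25/(9.055·9.695) ≈ -0.2848
θ = arccos(-0.2848) ≈ 106.5°

106.5°


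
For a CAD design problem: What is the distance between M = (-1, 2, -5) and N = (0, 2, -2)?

d = √[(x₂-x₁)² + (y₂-y₁)² + (z₂-z₁)²]
  = √[1² + 0² + 3²]
  = √[1 + 0 + 9]
  = √10
  ≈ 3.162

3.162


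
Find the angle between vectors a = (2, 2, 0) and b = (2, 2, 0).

a·b = 2·2 + 2·2 + 0·0 = 4 + 4 + 0 = 8
|a| = √(2² + 2² + 0²) = √8 ≈ 2.828
|b| = √(2² + 2² + 0²) = √8 ≈ 2.828
cos θ = (a·b)/(|a||b|) = 8/(2.828·2.828) ≈ 1
θ = arccos(1) ≈ 0°

0°


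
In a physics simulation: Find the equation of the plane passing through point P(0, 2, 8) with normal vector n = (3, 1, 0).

The plane through P with normal n = (a, b, c) satisfies n·(r - P) = 0,
i.e. ax + by + cz = a·x₀ + b·y₀ + c·z₀.
d = 3·0 + 1·2 + 0·8
  = 0 + 2 + 0
  = 2
Equation: 3x + y = 2

3x + y = 2


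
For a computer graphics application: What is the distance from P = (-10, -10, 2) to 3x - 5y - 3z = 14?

distance = |a·x₀ + b·y₀ + c·z₀ - d| / √(a² + b² + c²)
  = |3·(-10) + (-5)·(-10) + (-3)·2 - 14| / √(3² + (-5)² + (-3)²)
  = |-30 + 50 - 6 - 14| / √(9 + 25 + 9)
  = |0| / √43
  = 0 / 6.557
  ≈ 0

0


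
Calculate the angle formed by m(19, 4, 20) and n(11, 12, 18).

m·n = 19·11 + 4·12 + 20·18 = 209 + 48 + 360 = 617
|m| = √(19² + 4² + 20²) = √777 ≈ 27.87
|n| = √(11² + 12² + 18²) = √589 ≈ 24.27
cos θ = (m·n)/(|m||n|) = 617/(27.87·24.27) ≈ 0.912
θ = arccos(0.912) ≈ 24.21°

24.21°


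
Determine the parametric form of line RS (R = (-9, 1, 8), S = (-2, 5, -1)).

Direction vector d = S - R = (-2 + 9, 5 - 1, -1 - 8) = (7, 4, -9)
Parametric form r = R + t·d:
x = -9 + 7t, y = 1 + 4t, z = 8 - 9t

x = -9 + 7t, y = 1 + 4t, z = 8 - 9t


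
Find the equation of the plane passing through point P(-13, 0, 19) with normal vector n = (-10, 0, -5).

The plane through P with normal n = (a, b, c) satisfies n·(r - P) = 0,
i.e. ax + by + cz = a·x₀ + b·y₀ + c·z₀.
d = (-10)·(-13) + 0·0 + (-5)·19
  = 130 + 0 - 95
  = 35
Equation: -10x - 5z = 35

-10x - 5z = 35


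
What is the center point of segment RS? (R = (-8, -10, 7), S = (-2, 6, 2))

M = ((x₁+x₂)/2, (y₁+y₂)/2, (z₁+z₂)/2)
  = ((-8 - 2)/2, (-10 + 6)/2, (7 + 2)/2)
  = (-10/2, -4/2, 9/2)
  = (-5, -2, 4.5)

(-5, -2, 4.5)


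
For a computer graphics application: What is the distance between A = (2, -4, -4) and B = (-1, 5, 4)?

d = √[(x₂-x₁)² + (y₂-y₁)² + (z₂-z₁)²]
  = √[(-3)² + 9² + 8²]
  = √[9 + 81 + 64]
  = √154
  ≈ 12.41

12.41


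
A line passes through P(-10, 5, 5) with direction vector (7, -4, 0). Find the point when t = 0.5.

P(t) = P + t·d
  = (-10 + 7·0.5, 5 + (-4)·0.5, 5 + 0·0.5)
  = (-10 + 3.5, 5 - 2, 5 + 0)
  = (-6.5, 3, 5)

(-6.5, 3, 5)


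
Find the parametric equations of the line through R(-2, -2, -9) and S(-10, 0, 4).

Direction vector d = S - R = (-10 + 2, 0 + 2, 4 + 9) = (-8, 2, 13)
Parametric form r = R + t·d:
x = -2 - 8t, y = -2 + 2t, z = -9 + 13t

x = -2 - 8t, y = -2 + 2t, z = -9 + 13t


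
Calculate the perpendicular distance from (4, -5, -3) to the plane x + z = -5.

distance = |a·x₀ + b·y₀ + c·z₀ - d| / √(a² + b² + c²)
  = |1·4 + 0·(-5) + 1·(-3) - (-5)| / √(1² + 0² + 1²)
  = |4 + 0 - 3 + 5| / √(1 + 0 + 1)
  = |6| / √2
  = 6 / 1.414
  ≈ 4.243

4.243


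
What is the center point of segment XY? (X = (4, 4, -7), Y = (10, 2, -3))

M = ((x₁+x₂)/2, (y₁+y₂)/2, (z₁+z₂)/2)
  = ((4 + 10)/2, (4 + 2)/2, (-7 - 3)/2)
  = (14/2, 6/2, -10/2)
  = (7, 3, -5)

(7, 3, -5)


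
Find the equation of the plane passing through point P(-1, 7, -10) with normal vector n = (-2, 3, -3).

The plane through P with normal n = (a, b, c) satisfies n·(r - P) = 0,
i.e. ax + by + cz = a·x₀ + b·y₀ + c·z₀.
d = (-2)·(-1) + 3·7 + (-3)·(-10)
  = 2 + 21 + 30
  = 53
Equation: -2x + 3y - 3z = 53

-2x + 3y - 3z = 53


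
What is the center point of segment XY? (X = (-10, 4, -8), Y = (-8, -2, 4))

M = ((x₁+x₂)/2, (y₁+y₂)/2, (z₁+z₂)/2)
  = ((-10 - 8)/2, (4 - 2)/2, (-8 + 4)/2)
  = (-18/2, 2/2, -4/2)
  = (-9, 1, -2)

(-9, 1, -2)


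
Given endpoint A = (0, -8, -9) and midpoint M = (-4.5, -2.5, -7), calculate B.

B = 2M - A
  = (2·(-4.5) - 0, 2·(-2.5) - (-8), 2·(-7) - (-9))
  = (-9 + 0, -5 + 8, -14 + 9)
  = (-9, 3, -5)

(-9, 3, -5)


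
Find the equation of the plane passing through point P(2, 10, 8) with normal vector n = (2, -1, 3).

The plane through P with normal n = (a, b, c) satisfies n·(r - P) = 0,
i.e. ax + by + cz = a·x₀ + b·y₀ + c·z₀.
d = 2·2 + (-1)·10 + 3·8
  = 4 - 10 + 24
  = 18
Equation: 2x - y + 3z = 18

2x - y + 3z = 18


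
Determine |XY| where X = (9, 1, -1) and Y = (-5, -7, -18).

d = √[(x₂-x₁)² + (y₂-y₁)² + (z₂-z₁)²]
  = √[(-14)² + (-8)² + (-17)²]
  = √[196 + 64 + 289]
  = √549
  ≈ 23.43

23.43


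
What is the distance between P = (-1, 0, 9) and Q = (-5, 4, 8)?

d = √[(x₂-x₁)² + (y₂-y₁)² + (z₂-z₁)²]
  = √[(-4)² + 4² + (-1)²]
  = √[16 + 16 + 1]
  = √33
  ≈ 5.745

5.745


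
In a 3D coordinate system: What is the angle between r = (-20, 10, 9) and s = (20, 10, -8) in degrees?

r·s = (-20)·20 + 10·10 + 9·(-8) = -400 + 100 - 72 = -372
|r| = √((-20)² + 10² + 9²) = √581 ≈ 24.1
|s| = √(20² + 10² + (-8)²) = √564 ≈ 23.75
cos θ = (r·s)/(|r||s|) = -372/(24.1·23.75) ≈ -0.6499
θ = arccos(-0.6499) ≈ 130.5°

130.5°


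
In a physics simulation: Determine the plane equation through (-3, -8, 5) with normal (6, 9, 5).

The plane through P with normal n = (a, b, c) satisfies n·(r - P) = 0,
i.e. ax + by + cz = a·x₀ + b·y₀ + c·z₀.
d = 6·(-3) + 9·(-8) + 5·5
  = -18 - 72 + 25
  = -65
Equation: 6x + 9y + 5z = -65

6x + 9y + 5z = -65


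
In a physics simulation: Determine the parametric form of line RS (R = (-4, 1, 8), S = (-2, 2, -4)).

Direction vector d = S - R = (-2 + 4, 2 - 1, -4 - 8) = (2, 1, -12)
Parametric form r = R + t·d:
x = -4 + 2t, y = 1 + t, z = 8 - 12t

x = -4 + 2t, y = 1 + t, z = 8 - 12t


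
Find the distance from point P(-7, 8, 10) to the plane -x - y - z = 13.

distance = |a·x₀ + b·y₀ + c·z₀ - d| / √(a² + b² + c²)
  = |(-1)·(-7) + (-1)·8 + (-1)·10 - 13| / √((-1)² + (-1)² + (-1)²)
  = |7 - 8 - 10 - 13| / √(1 + 1 + 1)
  = |-24| / √3
  = 24 / 1.732
  ≈ 13.86

13.86


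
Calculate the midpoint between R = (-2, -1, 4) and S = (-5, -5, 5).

M = ((x₁+x₂)/2, (y₁+y₂)/2, (z₁+z₂)/2)
  = ((-2 - 5)/2, (-1 - 5)/2, (4 + 5)/2)
  = (-7/2, -6/2, 9/2)
  = (-3.5, -3, 4.5)

(-3.5, -3, 4.5)


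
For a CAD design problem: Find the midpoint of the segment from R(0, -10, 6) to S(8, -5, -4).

M = ((x₁+x₂)/2, (y₁+y₂)/2, (z₁+z₂)/2)
  = ((0 + 8)/2, (-10 - 5)/2, (6 - 4)/2)
  = (8/2, -15/2, 2/2)
  = (4, -7.5, 1)

(4, -7.5, 1)


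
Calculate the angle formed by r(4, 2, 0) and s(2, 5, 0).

r·s = 4·2 + 2·5 + 0·0 = 8 + 10 + 0 = 18
|r| = √(4² + 2² + 0²) = √20 ≈ 4.472
|s| = √(2² + 5² + 0²) = √29 ≈ 5.385
cos θ = (r·s)/(|r||s|) = 18/(4.472·5.385) ≈ 0.7474
θ = arccos(0.7474) ≈ 41.63°

41.63°


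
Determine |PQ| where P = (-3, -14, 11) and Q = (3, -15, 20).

d = √[(x₂-x₁)² + (y₂-y₁)² + (z₂-z₁)²]
  = √[6² + (-1)² + 9²]
  = √[36 + 1 + 81]
  = √118
  ≈ 10.86

10.86


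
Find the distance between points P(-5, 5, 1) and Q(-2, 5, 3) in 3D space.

d = √[(x₂-x₁)² + (y₂-y₁)² + (z₂-z₁)²]
  = √[3² + 0² + 2²]
  = √[9 + 0 + 4]
  = √13
  ≈ 3.606

3.606


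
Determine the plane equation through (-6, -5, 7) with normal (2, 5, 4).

The plane through P with normal n = (a, b, c) satisfies n·(r - P) = 0,
i.e. ax + by + cz = a·x₀ + b·y₀ + c·z₀.
d = 2·(-6) + 5·(-5) + 4·7
  = -12 - 25 + 28
  = -9
Equation: 2x + 5y + 4z = -9

2x + 5y + 4z = -9


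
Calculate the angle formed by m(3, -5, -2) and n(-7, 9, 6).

m·n = 3·(-7) + (-5)·9 + (-2)·6 = -21 - 45 - 12 = -78
|m| = √(3² + (-5)² + (-2)²) = √38 ≈ 6.164
|n| = √((-7)² + 9² + 6²) = √166 ≈ 12.88
cos θ = (m·n)/(|m||n|) = -78/(6.164·12.88) ≈ -0.9821
θ = arccos(-0.9821) ≈ 169.1°

169.1°


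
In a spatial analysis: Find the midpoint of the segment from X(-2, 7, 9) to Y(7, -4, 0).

M = ((x₁+x₂)/2, (y₁+y₂)/2, (z₁+z₂)/2)
  = ((-2 + 7)/2, (7 - 4)/2, (9 + 0)/2)
  = (5/2, 3/2, 9/2)
  = (2.5, 1.5, 4.5)

(2.5, 1.5, 4.5)


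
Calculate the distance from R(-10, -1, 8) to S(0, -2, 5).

d = √[(x₂-x₁)² + (y₂-y₁)² + (z₂-z₁)²]
  = √[10² + (-1)² + (-3)²]
  = √[100 + 1 + 9]
  = √110
  ≈ 10.49

10.49


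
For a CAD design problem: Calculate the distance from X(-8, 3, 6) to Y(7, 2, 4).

d = √[(x₂-x₁)² + (y₂-y₁)² + (z₂-z₁)²]
  = √[15² + (-1)² + (-2)²]
  = √[225 + 1 + 4]
  = √230
  ≈ 15.17

15.17


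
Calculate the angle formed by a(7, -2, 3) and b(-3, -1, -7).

a·b = 7·(-3) + (-2)·(-1) + 3·(-7) = -21 + 2 - 21 = -40
|a| = √(7² + (-2)² + 3²) = √62 ≈ 7.874
|b| = √((-3)² + (-1)² + (-7)²) = √59 ≈ 7.681
cos θ = (a·b)/(|a||b|) = -40/(7.874·7.681) ≈ -0.6614
θ = arccos(-0.6614) ≈ 131.4°

131.4°


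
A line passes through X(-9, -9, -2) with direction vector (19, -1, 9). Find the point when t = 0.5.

P(t) = X + t·d
  = (-9 + 19·0.5, -9 + (-1)·0.5, -2 + 9·0.5)
  = (-9 + 9.5, -9 - 0.5, -2 + 4.5)
  = (0.5, -9.5, 2.5)

(0.5, -9.5, 2.5)


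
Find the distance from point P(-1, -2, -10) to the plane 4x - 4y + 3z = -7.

distance = |a·x₀ + b·y₀ + c·z₀ - d| / √(a² + b² + c²)
  = |4·(-1) + (-4)·(-2) + 3·(-10) - (-7)| / √(4² + (-4)² + 3²)
  = |-4 + 8 - 30 + 7| / √(16 + 16 + 9)
  = |-19| / √41
  = 19 / 6.403
  ≈ 2.967

2.967


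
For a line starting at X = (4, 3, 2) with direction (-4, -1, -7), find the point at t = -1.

P(t) = X + t·d
  = (4 + (-4)·(-1), 3 + (-1)·(-1), 2 + (-7)·(-1))
  = (4 + 4, 3 + 1, 2 + 7)
  = (8, 4, 9)

(8, 4, 9)


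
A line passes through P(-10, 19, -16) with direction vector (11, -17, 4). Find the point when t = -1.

P(t) = P + t·d
  = (-10 + 11·(-1), 19 + (-17)·(-1), -16 + 4·(-1))
  = (-10 - 11, 19 + 17, -16 - 4)
  = (-21, 36, -20)

(-21, 36, -20)


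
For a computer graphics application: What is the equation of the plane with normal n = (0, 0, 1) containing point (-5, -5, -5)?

The plane through P with normal n = (a, b, c) satisfies n·(r - P) = 0,
i.e. ax + by + cz = a·x₀ + b·y₀ + c·z₀.
d = 0·(-5) + 0·(-5) + 1·(-5)
  = 0 + 0 - 5
  = -5
Equation: z = -5

z = -5


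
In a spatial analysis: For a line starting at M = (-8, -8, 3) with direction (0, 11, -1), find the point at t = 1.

P(t) = M + t·d
  = (-8 + 0·1, -8 + 11·1, 3 + (-1)·1)
  = (-8 + 0, -8 + 11, 3 - 1)
  = (-8, 3, 2)

(-8, 3, 2)


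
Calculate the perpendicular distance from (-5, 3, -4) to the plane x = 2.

distance = |a·x₀ + b·y₀ + c·z₀ - d| / √(a² + b² + c²)
  = |1·(-5) + 0·3 + 0·(-4) - 2| / √(1² + 0² + 0²)
  = |-5 + 0 + 0 - 2| / √(1 + 0 + 0)
  = |-7| / √1
  = 7 / 1
  ≈ 7

7


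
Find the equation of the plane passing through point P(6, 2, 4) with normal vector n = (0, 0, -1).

The plane through P with normal n = (a, b, c) satisfies n·(r - P) = 0,
i.e. ax + by + cz = a·x₀ + b·y₀ + c·z₀.
d = 0·6 + 0·2 + (-1)·4
  = 0 + 0 - 4
  = -4
Equation: -z = -4

-z = -4


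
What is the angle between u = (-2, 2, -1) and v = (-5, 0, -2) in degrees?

u·v = (-2)·(-5) + 2·0 + (-1)·(-2) = 10 + 0 + 2 = 12
|u| = √((-2)² + 2² + (-1)²) = √9 ≈ 3
|v| = √((-5)² + 0² + (-2)²) = √29 ≈ 5.385
cos θ = (u·v)/(|u||v|) = 12/(3·5.385) ≈ 0.7428
θ = arccos(0.7428) ≈ 42.03°

42.03°


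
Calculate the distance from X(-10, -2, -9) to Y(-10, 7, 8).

d = √[(x₂-x₁)² + (y₂-y₁)² + (z₂-z₁)²]
  = √[0² + 9² + 17²]
  = √[0 + 81 + 289]
  = √370
  ≈ 19.24

19.24


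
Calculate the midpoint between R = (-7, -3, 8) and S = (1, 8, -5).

M = ((x₁+x₂)/2, (y₁+y₂)/2, (z₁+z₂)/2)
  = ((-7 + 1)/2, (-3 + 8)/2, (8 - 5)/2)
  = (-6/2, 5/2, 3/2)
  = (-3, 2.5, 1.5)

(-3, 2.5, 1.5)


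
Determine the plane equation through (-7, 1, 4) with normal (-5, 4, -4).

The plane through P with normal n = (a, b, c) satisfies n·(r - P) = 0,
i.e. ax + by + cz = a·x₀ + b·y₀ + c·z₀.
d = (-5)·(-7) + 4·1 + (-4)·4
  = 35 + 4 - 16
  = 23
Equation: -5x + 4y - 4z = 23

-5x + 4y - 4z = 23


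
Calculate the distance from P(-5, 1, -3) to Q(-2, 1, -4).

d = √[(x₂-x₁)² + (y₂-y₁)² + (z₂-z₁)²]
  = √[3² + 0² + (-1)²]
  = √[9 + 0 + 1]
  = √10
  ≈ 3.162

3.162


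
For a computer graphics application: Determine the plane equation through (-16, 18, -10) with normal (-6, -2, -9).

The plane through P with normal n = (a, b, c) satisfies n·(r - P) = 0,
i.e. ax + by + cz = a·x₀ + b·y₀ + c·z₀.
d = (-6)·(-16) + (-2)·18 + (-9)·(-10)
  = 96 - 36 + 90
  = 150
Equation: -6x - 2y - 9z = 150

-6x - 2y - 9z = 150


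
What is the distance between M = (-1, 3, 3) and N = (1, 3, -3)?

d = √[(x₂-x₁)² + (y₂-y₁)² + (z₂-z₁)²]
  = √[2² + 0² + (-6)²]
  = √[4 + 0 + 36]
  = √40
  ≈ 6.325

6.325


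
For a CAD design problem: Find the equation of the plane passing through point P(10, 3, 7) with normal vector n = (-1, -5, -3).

The plane through P with normal n = (a, b, c) satisfies n·(r - P) = 0,
i.e. ax + by + cz = a·x₀ + b·y₀ + c·z₀.
d = (-1)·10 + (-5)·3 + (-3)·7
  = -10 - 15 - 21
  = -46
Equation: -x - 5y - 3z = -46

-x - 5y - 3z = -46


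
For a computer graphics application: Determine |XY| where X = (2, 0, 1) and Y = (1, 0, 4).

d = √[(x₂-x₁)² + (y₂-y₁)² + (z₂-z₁)²]
  = √[(-1)² + 0² + 3²]
  = √[1 + 0 + 9]
  = √10
  ≈ 3.162

3.162


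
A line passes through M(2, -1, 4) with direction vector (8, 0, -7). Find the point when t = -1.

P(t) = M + t·d
  = (2 + 8·(-1), -1 + 0·(-1), 4 + (-7)·(-1))
  = (2 - 8, -1 + 0, 4 + 7)
  = (-6, -1, 11)

(-6, -1, 11)


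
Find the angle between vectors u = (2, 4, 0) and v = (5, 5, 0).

u·v = 2·5 + 4·5 + 0·0 = 10 + 20 + 0 = 30
|u| = √(2² + 4² + 0²) = √20 ≈ 4.472
|v| = √(5² + 5² + 0²) = √50 ≈ 7.071
cos θ = (u·v)/(|u||v|) = 30/(4.472·7.071) ≈ 0.9487
θ = arccos(0.9487) ≈ 18.43°

18.43°


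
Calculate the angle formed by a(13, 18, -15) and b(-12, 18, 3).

a·b = 13·(-12) + 18·18 + (-15)·3 = -156 + 324 - 45 = 123
|a| = √(13² + 18² + (-15)²) = √718 ≈ 26.8
|b| = √((-12)² + 18² + 3²) = √477 ≈ 21.84
cos θ = (a·b)/(|a||b|) = 123/(26.8·21.84) ≈ 0.2102
θ = arccos(0.2102) ≈ 77.87°

77.87°


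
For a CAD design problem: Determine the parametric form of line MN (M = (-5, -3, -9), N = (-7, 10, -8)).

Direction vector d = N - M = (-7 + 5, 10 + 3, -8 + 9) = (-2, 13, 1)
Parametric form r = M + t·d:
x = -5 - 2t, y = -3 + 13t, z = -9 + t

x = -5 - 2t, y = -3 + 13t, z = -9 + t


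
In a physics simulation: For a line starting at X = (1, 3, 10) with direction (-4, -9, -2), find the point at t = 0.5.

P(t) = X + t·d
  = (1 + (-4)·0.5, 3 + (-9)·0.5, 10 + (-2)·0.5)
  = (1 - 2, 3 - 4.5, 10 - 1)
  = (-1, -1.5, 9)

(-1, -1.5, 9)


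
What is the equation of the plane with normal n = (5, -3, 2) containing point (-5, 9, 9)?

The plane through P with normal n = (a, b, c) satisfies n·(r - P) = 0,
i.e. ax + by + cz = a·x₀ + b·y₀ + c·z₀.
d = 5·(-5) + (-3)·9 + 2·9
  = -25 - 27 + 18
  = -34
Equation: 5x - 3y + 2z = -34

5x - 3y + 2z = -34


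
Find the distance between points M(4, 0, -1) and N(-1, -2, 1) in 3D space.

d = √[(x₂-x₁)² + (y₂-y₁)² + (z₂-z₁)²]
  = √[(-5)² + (-2)² + 2²]
  = √[25 + 4 + 4]
  = √33
  ≈ 5.745

5.745


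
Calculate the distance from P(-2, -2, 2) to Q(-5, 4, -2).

d = √[(x₂-x₁)² + (y₂-y₁)² + (z₂-z₁)²]
  = √[(-3)² + 6² + (-4)²]
  = √[9 + 36 + 16]
  = √61
  ≈ 7.81

7.81


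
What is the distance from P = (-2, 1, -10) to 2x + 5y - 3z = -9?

distance = |a·x₀ + b·y₀ + c·z₀ - d| / √(a² + b² + c²)
  = |2·(-2) + 5·1 + (-3)·(-10) - (-9)| / √(2² + 5² + (-3)²)
  = |-4 + 5 + 30 + 9| / √(4 + 25 + 9)
  = |40| / √38
  = 40 / 6.164
  ≈ 6.489

6.489


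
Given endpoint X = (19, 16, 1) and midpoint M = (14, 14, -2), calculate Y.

Y = 2M - X
  = (2·14 - 19, 2·14 - 16, 2·(-2) - 1)
  = (28 - 19, 28 - 16, -4 - 1)
  = (9, 12, -5)

(9, 12, -5)


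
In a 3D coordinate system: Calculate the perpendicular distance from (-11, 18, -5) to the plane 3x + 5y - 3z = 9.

distance = |a·x₀ + b·y₀ + c·z₀ - d| / √(a² + b² + c²)
  = |3·(-11) + 5·18 + (-3)·(-5) - 9| / √(3² + 5² + (-3)²)
  = |-33 + 90 + 15 - 9| / √(9 + 25 + 9)
  = |63| / √43
  = 63 / 6.557
  ≈ 9.607

9.607


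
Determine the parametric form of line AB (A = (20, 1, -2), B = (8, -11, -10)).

Direction vector d = B - A = (8 - 20, -11 - 1, -10 + 2) = (-12, -12, -8)
Parametric form r = A + t·d:
x = 20 - 12t, y = 1 - 12t, z = -2 - 8t

x = 20 - 12t, y = 1 - 12t, z = -2 - 8t


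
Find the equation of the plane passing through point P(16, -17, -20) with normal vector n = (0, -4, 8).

The plane through P with normal n = (a, b, c) satisfies n·(r - P) = 0,
i.e. ax + by + cz = a·x₀ + b·y₀ + c·z₀.
d = 0·16 + (-4)·(-17) + 8·(-20)
  = 0 + 68 - 160
  = -92
Equation: -4y + 8z = -92

-4y + 8z = -92


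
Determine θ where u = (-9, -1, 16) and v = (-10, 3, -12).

u·v = (-9)·(-10) + (-1)·3 + 16·(-12) = 90 - 3 - 192 = -105
|u| = √((-9)² + (-1)² + 16²) = √338 ≈ 18.38
|v| = √((-10)² + 3² + (-12)²) = √253 ≈ 15.91
cos θ = (u·v)/(|u||v|) = -105/(18.38·15.91) ≈ -0.3591
θ = arccos(-0.3591) ≈ 111°

111°


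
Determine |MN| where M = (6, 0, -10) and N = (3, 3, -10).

d = √[(x₂-x₁)² + (y₂-y₁)² + (z₂-z₁)²]
  = √[(-3)² + 3² + 0²]
  = √[9 + 9 + 0]
  = √18
  ≈ 4.243

4.243


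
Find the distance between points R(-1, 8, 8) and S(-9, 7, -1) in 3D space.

d = √[(x₂-x₁)² + (y₂-y₁)² + (z₂-z₁)²]
  = √[(-8)² + (-1)² + (-9)²]
  = √[64 + 1 + 81]
  = √146
  ≈ 12.08

12.08


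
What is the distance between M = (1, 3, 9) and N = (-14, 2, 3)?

d = √[(x₂-x₁)² + (y₂-y₁)² + (z₂-z₁)²]
  = √[(-15)² + (-1)² + (-6)²]
  = √[225 + 1 + 36]
  = √262
  ≈ 16.19

16.19


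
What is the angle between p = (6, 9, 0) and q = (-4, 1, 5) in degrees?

p·q = 6·(-4) + 9·1 + 0·5 = -24 + 9 + 0 = -15
|p| = √(6² + 9² + 0²) = √117 ≈ 10.82
|q| = √((-4)² + 1² + 5²) = √42 ≈ 6.481
cos θ = (p·q)/(|p||q|) = -15/(10.82·6.481) ≈ -0.214
θ = arccos(-0.214) ≈ 102.4°

102.4°


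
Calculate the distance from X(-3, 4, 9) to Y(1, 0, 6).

d = √[(x₂-x₁)² + (y₂-y₁)² + (z₂-z₁)²]
  = √[4² + (-4)² + (-3)²]
  = √[16 + 16 + 9]
  = √41
  ≈ 6.403

6.403


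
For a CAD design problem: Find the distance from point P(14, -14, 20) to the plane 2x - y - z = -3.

distance = |a·x₀ + b·y₀ + c·z₀ - d| / √(a² + b² + c²)
  = |2·14 + (-1)·(-14) + (-1)·20 - (-3)| / √(2² + (-1)² + (-1)²)
  = |28 + 14 - 20 + 3| / √(4 + 1 + 1)
  = |25| / √6
  = 25 / 2.449
  ≈ 10.21

10.21


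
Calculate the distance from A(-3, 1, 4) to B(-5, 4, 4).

d = √[(x₂-x₁)² + (y₂-y₁)² + (z₂-z₁)²]
  = √[(-2)² + 3² + 0²]
  = √[4 + 9 + 0]
  = √13
  ≈ 3.606

3.606


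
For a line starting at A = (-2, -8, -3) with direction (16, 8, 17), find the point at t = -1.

P(t) = A + t·d
  = (-2 + 16·(-1), -8 + 8·(-1), -3 + 17·(-1))
  = (-2 - 16, -8 - 8, -3 - 17)
  = (-18, -16, -20)

(-18, -16, -20)


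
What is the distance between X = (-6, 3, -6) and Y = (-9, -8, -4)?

d = √[(x₂-x₁)² + (y₂-y₁)² + (z₂-z₁)²]
  = √[(-3)² + (-11)² + 2²]
  = √[9 + 121 + 4]
  = √134
  ≈ 11.58

11.58


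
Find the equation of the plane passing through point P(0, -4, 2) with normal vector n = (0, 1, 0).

The plane through P with normal n = (a, b, c) satisfies n·(r - P) = 0,
i.e. ax + by + cz = a·x₀ + b·y₀ + c·z₀.
d = 0·0 + 1·(-4) + 0·2
  = 0 - 4 + 0
  = -4
Equation: y = -4

y = -4


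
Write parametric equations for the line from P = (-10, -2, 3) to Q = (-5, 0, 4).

Direction vector d = Q - P = (-5 + 10, 0 + 2, 4 - 3) = (5, 2, 1)
Parametric form r = P + t·d:
x = -10 + 5t, y = -2 + 2t, z = 3 + t

x = -10 + 5t, y = -2 + 2t, z = 3 + t


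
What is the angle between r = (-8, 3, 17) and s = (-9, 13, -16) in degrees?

r·s = (-8)·(-9) + 3·13 + 17·(-16) = 72 + 39 - 272 = -161
|r| = √((-8)² + 3² + 17²) = √362 ≈ 19.03
|s| = √((-9)² + 13² + (-16)²) = √506 ≈ 22.49
cos θ = (r·s)/(|r||s|) = -161/(19.03·22.49) ≈ -0.3762
θ = arccos(-0.3762) ≈ 112.1°

112.1°


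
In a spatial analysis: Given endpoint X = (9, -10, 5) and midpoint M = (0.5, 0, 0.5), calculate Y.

Y = 2M - X
  = (2·0.5 - 9, 2·0 - (-10), 2·0.5 - 5)
  = (1 - 9, 0 + 10, 1 - 5)
  = (-8, 10, -4)

(-8, 10, -4)


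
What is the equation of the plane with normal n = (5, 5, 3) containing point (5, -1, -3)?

The plane through P with normal n = (a, b, c) satisfies n·(r - P) = 0,
i.e. ax + by + cz = a·x₀ + b·y₀ + c·z₀.
d = 5·5 + 5·(-1) + 3·(-3)
  = 25 - 5 - 9
  = 11
Equation: 5x + 5y + 3z = 11

5x + 5y + 3z = 11


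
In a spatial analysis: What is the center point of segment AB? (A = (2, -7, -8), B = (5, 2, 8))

M = ((x₁+x₂)/2, (y₁+y₂)/2, (z₁+z₂)/2)
  = ((2 + 5)/2, (-7 + 2)/2, (-8 + 8)/2)
  = (7/2, -5/2, 0/2)
  = (3.5, -2.5, 0)

(3.5, -2.5, 0)


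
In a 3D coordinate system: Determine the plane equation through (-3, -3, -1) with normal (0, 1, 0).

The plane through P with normal n = (a, b, c) satisfies n·(r - P) = 0,
i.e. ax + by + cz = a·x₀ + b·y₀ + c·z₀.
d = 0·(-3) + 1·(-3) + 0·(-1)
  = 0 - 3 + 0
  = -3
Equation: y = -3

y = -3


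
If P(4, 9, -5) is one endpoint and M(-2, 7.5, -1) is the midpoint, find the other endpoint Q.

Q = 2M - P
  = (2·(-2) - 4, 2·7.5 - 9, 2·(-1) - (-5))
  = (-4 - 4, 15 - 9, -2 + 5)
  = (-8, 6, 3)

(-8, 6, 3)


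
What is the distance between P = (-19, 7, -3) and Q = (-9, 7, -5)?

d = √[(x₂-x₁)² + (y₂-y₁)² + (z₂-z₁)²]
  = √[10² + 0² + (-2)²]
  = √[100 + 0 + 4]
  = √104
  ≈ 10.2

10.2


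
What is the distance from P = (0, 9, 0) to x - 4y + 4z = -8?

distance = |a·x₀ + b·y₀ + c·z₀ - d| / √(a² + b² + c²)
  = |1·0 + (-4)·9 + 4·0 - (-8)| / √(1² + (-4)² + 4²)
  = |0 - 36 + 0 + 8| / √(1 + 16 + 16)
  = |-28| / √33
  = 28 / 5.745
  ≈ 4.874

4.874


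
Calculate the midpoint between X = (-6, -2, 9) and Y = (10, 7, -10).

M = ((x₁+x₂)/2, (y₁+y₂)/2, (z₁+z₂)/2)
  = ((-6 + 10)/2, (-2 + 7)/2, (9 - 10)/2)
  = (4/2, 5/2, -1/2)
  = (2, 2.5, -0.5)

(2, 2.5, -0.5)


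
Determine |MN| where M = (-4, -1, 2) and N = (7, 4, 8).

d = √[(x₂-x₁)² + (y₂-y₁)² + (z₂-z₁)²]
  = √[11² + 5² + 6²]
  = √[121 + 25 + 36]
  = √182
  ≈ 13.49

13.49


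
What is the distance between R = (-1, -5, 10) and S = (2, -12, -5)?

d = √[(x₂-x₁)² + (y₂-y₁)² + (z₂-z₁)²]
  = √[3² + (-7)² + (-15)²]
  = √[9 + 49 + 225]
  = √283
  ≈ 16.82

16.82


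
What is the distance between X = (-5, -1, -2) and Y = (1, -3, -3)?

d = √[(x₂-x₁)² + (y₂-y₁)² + (z₂-z₁)²]
  = √[6² + (-2)² + (-1)²]
  = √[36 + 4 + 1]
  = √41
  ≈ 6.403

6.403


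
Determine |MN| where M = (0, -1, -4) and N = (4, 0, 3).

d = √[(x₂-x₁)² + (y₂-y₁)² + (z₂-z₁)²]
  = √[4² + 1² + 7²]
  = √[16 + 1 + 49]
  = √66
  ≈ 8.124

8.124


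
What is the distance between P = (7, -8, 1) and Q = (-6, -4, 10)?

d = √[(x₂-x₁)² + (y₂-y₁)² + (z₂-z₁)²]
  = √[(-13)² + 4² + 9²]
  = √[169 + 16 + 81]
  = √266
  ≈ 16.31

16.31


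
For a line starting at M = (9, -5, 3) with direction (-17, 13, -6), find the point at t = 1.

P(t) = M + t·d
  = (9 + (-17)·1, -5 + 13·1, 3 + (-6)·1)
  = (9 - 17, -5 + 13, 3 - 6)
  = (-8, 8, -3)

(-8, 8, -3)


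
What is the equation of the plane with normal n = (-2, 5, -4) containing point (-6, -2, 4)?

The plane through P with normal n = (a, b, c) satisfies n·(r - P) = 0,
i.e. ax + by + cz = a·x₀ + b·y₀ + c·z₀.
d = (-2)·(-6) + 5·(-2) + (-4)·4
  = 12 - 10 - 16
  = -14
Equation: -2x + 5y - 4z = -14

-2x + 5y - 4z = -14


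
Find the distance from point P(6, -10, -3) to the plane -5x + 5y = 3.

distance = |a·x₀ + b·y₀ + c·z₀ - d| / √(a² + b² + c²)
  = |(-5)·6 + 5·(-10) + 0·(-3) - 3| / √((-5)² + 5² + 0²)
  = |-30 - 50 + 0 - 3| / √(25 + 25 + 0)
  = |-83| / √50
  = 83 / 7.071
  ≈ 11.74

11.74


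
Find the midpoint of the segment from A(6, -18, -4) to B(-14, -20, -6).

M = ((x₁+x₂)/2, (y₁+y₂)/2, (z₁+z₂)/2)
  = ((6 - 14)/2, (-18 - 20)/2, (-4 - 6)/2)
  = (-8/2, -38/2, -10/2)
  = (-4, -19, -5)

(-4, -19, -5)


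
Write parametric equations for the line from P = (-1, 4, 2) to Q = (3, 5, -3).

Direction vector d = Q - P = (3 + 1, 5 - 4, -3 - 2) = (4, 1, -5)
Parametric form r = P + t·d:
x = -1 + 4t, y = 4 + t, z = 2 - 5t

x = -1 + 4t, y = 4 + t, z = 2 - 5t


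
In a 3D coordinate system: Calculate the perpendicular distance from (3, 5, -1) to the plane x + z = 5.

distance = |a·x₀ + b·y₀ + c·z₀ - d| / √(a² + b² + c²)
  = |1·3 + 0·5 + 1·(-1) - 5| / √(1² + 0² + 1²)
  = |3 + 0 - 1 - 5| / √(1 + 0 + 1)
  = |-3| / √2
  = 3 / 1.414
  ≈ 2.121

2.121


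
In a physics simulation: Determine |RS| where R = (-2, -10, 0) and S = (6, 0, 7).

d = √[(x₂-x₁)² + (y₂-y₁)² + (z₂-z₁)²]
  = √[8² + 10² + 7²]
  = √[64 + 100 + 49]
  = √213
  ≈ 14.59

14.59


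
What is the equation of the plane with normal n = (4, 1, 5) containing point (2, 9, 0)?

The plane through P with normal n = (a, b, c) satisfies n·(r - P) = 0,
i.e. ax + by + cz = a·x₀ + b·y₀ + c·z₀.
d = 4·2 + 1·9 + 5·0
  = 8 + 9 + 0
  = 17
Equation: 4x + y + 5z = 17

4x + y + 5z = 17


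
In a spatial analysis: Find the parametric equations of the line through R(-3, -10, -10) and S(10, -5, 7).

Direction vector d = S - R = (10 + 3, -5 + 10, 7 + 10) = (13, 5, 17)
Parametric form r = R + t·d:
x = -3 + 13t, y = -10 + 5t, z = -10 + 17t

x = -3 + 13t, y = -10 + 5t, z = -10 + 17t


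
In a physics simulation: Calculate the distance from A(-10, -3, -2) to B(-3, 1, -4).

d = √[(x₂-x₁)² + (y₂-y₁)² + (z₂-z₁)²]
  = √[7² + 4² + (-2)²]
  = √[49 + 16 + 4]
  = √69
  ≈ 8.307

8.307


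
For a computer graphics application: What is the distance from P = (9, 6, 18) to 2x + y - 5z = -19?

distance = |a·x₀ + b·y₀ + c·z₀ - d| / √(a² + b² + c²)
  = |2·9 + 1·6 + (-5)·18 - (-19)| / √(2² + 1² + (-5)²)
  = |18 + 6 - 90 + 19| / √(4 + 1 + 25)
  = |-47| / √30
  = 47 / 5.477
  ≈ 8.581

8.581


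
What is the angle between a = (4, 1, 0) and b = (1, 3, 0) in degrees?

a·b = 4·1 + 1·3 + 0·0 = 4 + 3 + 0 = 7
|a| = √(4² + 1² + 0²) = √17 ≈ 4.123
|b| = √(1² + 3² + 0²) = √10 ≈ 3.162
cos θ = (a·b)/(|a||b|) = 7/(4.123·3.162) ≈ 0.5369
θ = arccos(0.5369) ≈ 57.53°

57.53°


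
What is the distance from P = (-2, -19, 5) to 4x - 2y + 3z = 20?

distance = |a·x₀ + b·y₀ + c·z₀ - d| / √(a² + b² + c²)
  = |4·(-2) + (-2)·(-19) + 3·5 - 20| / √(4² + (-2)² + 3²)
  = |-8 + 38 + 15 - 20| / √(16 + 4 + 9)
  = |25| / √29
  = 25 / 5.385
  ≈ 4.642

4.642


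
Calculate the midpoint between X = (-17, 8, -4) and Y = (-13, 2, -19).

M = ((x₁+x₂)/2, (y₁+y₂)/2, (z₁+z₂)/2)
  = ((-17 - 13)/2, (8 + 2)/2, (-4 - 19)/2)
  = (-30/2, 10/2, -23/2)
  = (-15, 5, -11.5)

(-15, 5, -11.5)


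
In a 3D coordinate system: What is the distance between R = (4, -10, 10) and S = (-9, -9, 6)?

d = √[(x₂-x₁)² + (y₂-y₁)² + (z₂-z₁)²]
  = √[(-13)² + 1² + (-4)²]
  = √[169 + 1 + 16]
  = √186
  ≈ 13.64

13.64


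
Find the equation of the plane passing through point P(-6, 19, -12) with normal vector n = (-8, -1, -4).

The plane through P with normal n = (a, b, c) satisfies n·(r - P) = 0,
i.e. ax + by + cz = a·x₀ + b·y₀ + c·z₀.
d = (-8)·(-6) + (-1)·19 + (-4)·(-12)
  = 48 - 19 + 48
  = 77
Equation: -8x - y - 4z = 77

-8x - y - 4z = 77


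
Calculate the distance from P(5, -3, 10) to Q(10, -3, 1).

d = √[(x₂-x₁)² + (y₂-y₁)² + (z₂-z₁)²]
  = √[5² + 0² + (-9)²]
  = √[25 + 0 + 81]
  = √106
  ≈ 10.3

10.3


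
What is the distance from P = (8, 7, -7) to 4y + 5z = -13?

distance = |a·x₀ + b·y₀ + c·z₀ - d| / √(a² + b² + c²)
  = |0·8 + 4·7 + 5·(-7) - (-13)| / √(0² + 4² + 5²)
  = |0 + 28 - 35 + 13| / √(0 + 16 + 25)
  = |6| / √41
  = 6 / 6.403
  ≈ 0.937

0.937


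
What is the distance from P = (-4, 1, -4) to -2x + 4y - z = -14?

distance = |a·x₀ + b·y₀ + c·z₀ - d| / √(a² + b² + c²)
  = |(-2)·(-4) + 4·1 + (-1)·(-4) - (-14)| / √((-2)² + 4² + (-1)²)
  = |8 + 4 + 4 + 14| / √(4 + 16 + 1)
  = |30| / √21
  = 30 / 4.583
  ≈ 6.547

6.547


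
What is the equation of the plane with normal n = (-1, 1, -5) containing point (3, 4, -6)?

The plane through P with normal n = (a, b, c) satisfies n·(r - P) = 0,
i.e. ax + by + cz = a·x₀ + b·y₀ + c·z₀.
d = (-1)·3 + 1·4 + (-5)·(-6)
  = -3 + 4 + 30
  = 31
Equation: -x + y - 5z = 31

-x + y - 5z = 31


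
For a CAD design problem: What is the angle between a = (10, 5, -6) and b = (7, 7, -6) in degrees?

a·b = 10·7 + 5·7 + (-6)·(-6) = 70 + 35 + 36 = 141
|a| = √(10² + 5² + (-6)²) = √161 ≈ 12.69
|b| = √(7² + 7² + (-6)²) = √134 ≈ 11.58
cos θ = (a·b)/(|a||b|) = 141/(12.69·11.58) ≈ 0.96
θ = arccos(0.96) ≈ 16.27°

16.27°


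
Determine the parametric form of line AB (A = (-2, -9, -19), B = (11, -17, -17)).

Direction vector d = B - A = (11 + 2, -17 + 9, -17 + 19) = (13, -8, 2)
Parametric form r = A + t·d:
x = -2 + 13t, y = -9 - 8t, z = -19 + 2t

x = -2 + 13t, y = -9 - 8t, z = -19 + 2t


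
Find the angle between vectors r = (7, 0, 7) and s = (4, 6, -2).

r·s = 7·4 + 0·6 + 7·(-2) = 28 + 0 - 14 = 14
|r| = √(7² + 0² + 7²) = √98 ≈ 9.899
|s| = √(4² + 6² + (-2)²) = √56 ≈ 7.483
cos θ = (r·s)/(|r||s|) = 14/(9.899·7.483) ≈ 0.189
θ = arccos(0.189) ≈ 79.11°

79.11°


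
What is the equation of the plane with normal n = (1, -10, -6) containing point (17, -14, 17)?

The plane through P with normal n = (a, b, c) satisfies n·(r - P) = 0,
i.e. ax + by + cz = a·x₀ + b·y₀ + c·z₀.
d = 1·17 + (-10)·(-14) + (-6)·17
  = 17 + 140 - 102
  = 55
Equation: x - 10y - 6z = 55

x - 10y - 6z = 55


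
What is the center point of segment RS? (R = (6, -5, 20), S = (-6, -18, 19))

M = ((x₁+x₂)/2, (y₁+y₂)/2, (z₁+z₂)/2)
  = ((6 - 6)/2, (-5 - 18)/2, (20 + 19)/2)
  = (0/2, -23/2, 39/2)
  = (0, -11.5, 19.5)

(0, -11.5, 19.5)


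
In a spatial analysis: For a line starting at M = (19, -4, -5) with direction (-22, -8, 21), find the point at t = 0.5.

P(t) = M + t·d
  = (19 + (-22)·0.5, -4 + (-8)·0.5, -5 + 21·0.5)
  = (19 - 11, -4 - 4, -5 + 10.5)
  = (8, -8, 5.5)

(8, -8, 5.5)


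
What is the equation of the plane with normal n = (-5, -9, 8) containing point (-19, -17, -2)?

The plane through P with normal n = (a, b, c) satisfies n·(r - P) = 0,
i.e. ax + by + cz = a·x₀ + b·y₀ + c·z₀.
d = (-5)·(-19) + (-9)·(-17) + 8·(-2)
  = 95 + 153 - 16
  = 232
Equation: -5x - 9y + 8z = 232

-5x - 9y + 8z = 232


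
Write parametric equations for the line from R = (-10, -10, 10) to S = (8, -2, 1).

Direction vector d = S - R = (8 + 10, -2 + 10, 1 - 10) = (18, 8, -9)
Parametric form r = R + t·d:
x = -10 + 18t, y = -10 + 8t, z = 10 - 9t

x = -10 + 18t, y = -10 + 8t, z = 10 - 9t


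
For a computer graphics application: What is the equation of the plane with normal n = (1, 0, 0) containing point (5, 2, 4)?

The plane through P with normal n = (a, b, c) satisfies n·(r - P) = 0,
i.e. ax + by + cz = a·x₀ + b·y₀ + c·z₀.
d = 1·5 + 0·2 + 0·4
  = 5 + 0 + 0
  = 5
Equation: x = 5

x = 5


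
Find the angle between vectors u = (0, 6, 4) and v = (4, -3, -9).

u·v = 0·4 + 6·(-3) + 4·(-9) = 0 - 18 - 36 = -54
|u| = √(0² + 6² + 4²) = √52 ≈ 7.211
|v| = √(4² + (-3)² + (-9)²) = √106 ≈ 10.3
cos θ = (u·v)/(|u||v|) = -54/(7.211·10.3) ≈ -0.7273
θ = arccos(-0.7273) ≈ 136.7°

136.7°


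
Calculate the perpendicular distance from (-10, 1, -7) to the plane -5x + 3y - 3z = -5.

distance = |a·x₀ + b·y₀ + c·z₀ - d| / √(a² + b² + c²)
  = |(-5)·(-10) + 3·1 + (-3)·(-7) - (-5)| / √((-5)² + 3² + (-3)²)
  = |50 + 3 + 21 + 5| / √(25 + 9 + 9)
  = |79| / √43
  = 79 / 6.557
  ≈ 12.05

12.05


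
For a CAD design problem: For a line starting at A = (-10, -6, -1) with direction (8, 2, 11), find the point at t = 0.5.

P(t) = A + t·d
  = (-10 + 8·0.5, -6 + 2·0.5, -1 + 11·0.5)
  = (-10 + 4, -6 + 1, -1 + 5.5)
  = (-6, -5, 4.5)

(-6, -5, 4.5)


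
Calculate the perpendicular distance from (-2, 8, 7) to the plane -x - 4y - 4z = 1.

distance = |a·x₀ + b·y₀ + c·z₀ - d| / √(a² + b² + c²)
  = |(-1)·(-2) + (-4)·8 + (-4)·7 - 1| / √((-1)² + (-4)² + (-4)²)
  = |2 - 32 - 28 - 1| / √(1 + 16 + 16)
  = |-59| / √33
  = 59 / 5.745
  ≈ 10.27

10.27


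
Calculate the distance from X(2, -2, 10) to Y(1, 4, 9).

d = √[(x₂-x₁)² + (y₂-y₁)² + (z₂-z₁)²]
  = √[(-1)² + 6² + (-1)²]
  = √[1 + 36 + 1]
  = √38
  ≈ 6.164

6.164


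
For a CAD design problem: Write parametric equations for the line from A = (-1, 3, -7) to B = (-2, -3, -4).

Direction vector d = B - A = (-2 + 1, -3 - 3, -4 + 7) = (-1, -6, 3)
Parametric form r = A + t·d:
x = -1 - t, y = 3 - 6t, z = -7 + 3t

x = -1 - t, y = 3 - 6t, z = -7 + 3t


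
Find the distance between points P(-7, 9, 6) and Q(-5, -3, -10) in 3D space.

d = √[(x₂-x₁)² + (y₂-y₁)² + (z₂-z₁)²]
  = √[2² + (-12)² + (-16)²]
  = √[4 + 144 + 256]
  = √404
  ≈ 20.1

20.1


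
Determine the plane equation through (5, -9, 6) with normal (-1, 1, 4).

The plane through P with normal n = (a, b, c) satisfies n·(r - P) = 0,
i.e. ax + by + cz = a·x₀ + b·y₀ + c·z₀.
d = (-1)·5 + 1·(-9) + 4·6
  = -5 - 9 + 24
  = 10
Equation: -x + y + 4z = 10

-x + y + 4z = 10


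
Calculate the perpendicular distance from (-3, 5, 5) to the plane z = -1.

distance = |a·x₀ + b·y₀ + c·z₀ - d| / √(a² + b² + c²)
  = |0·(-3) + 0·5 + 1·5 - (-1)| / √(0² + 0² + 1²)
  = |0 + 0 + 5 + 1| / √(0 + 0 + 1)
  = |6| / √1
  = 6 / 1
  ≈ 6

6


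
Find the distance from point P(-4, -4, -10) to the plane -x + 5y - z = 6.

distance = |a·x₀ + b·y₀ + c·z₀ - d| / √(a² + b² + c²)
  = |(-1)·(-4) + 5·(-4) + (-1)·(-10) - 6| / √((-1)² + 5² + (-1)²)
  = |4 - 20 + 10 - 6| / √(1 + 25 + 1)
  = |-12| / √27
  = 12 / 5.196
  ≈ 2.309

2.309


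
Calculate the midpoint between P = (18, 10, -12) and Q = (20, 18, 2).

M = ((x₁+x₂)/2, (y₁+y₂)/2, (z₁+z₂)/2)
  = ((18 + 20)/2, (10 + 18)/2, (-12 + 2)/2)
  = (38/2, 28/2, -10/2)
  = (19, 14, -5)

(19, 14, -5)


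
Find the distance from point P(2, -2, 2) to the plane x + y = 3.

distance = |a·x₀ + b·y₀ + c·z₀ - d| / √(a² + b² + c²)
  = |1·2 + 1·(-2) + 0·2 - 3| / √(1² + 1² + 0²)
  = |2 - 2 + 0 - 3| / √(1 + 1 + 0)
  = |-3| / √2
  = 3 / 1.414
  ≈ 2.121

2.121


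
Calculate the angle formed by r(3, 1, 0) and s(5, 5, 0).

r·s = 3·5 + 1·5 + 0·0 = 15 + 5 + 0 = 20
|r| = √(3² + 1² + 0²) = √10 ≈ 3.162
|s| = √(5² + 5² + 0²) = √50 ≈ 7.071
cos θ = (r·s)/(|r||s|) = 20/(3.162·7.071) ≈ 0.8944
θ = arccos(0.8944) ≈ 26.57°

26.57°


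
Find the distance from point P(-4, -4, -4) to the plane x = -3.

distance = |a·x₀ + b·y₀ + c·z₀ - d| / √(a² + b² + c²)
  = |1·(-4) + 0·(-4) + 0·(-4) - (-3)| / √(1² + 0² + 0²)
  = |-4 + 0 + 0 + 3| / √(1 + 0 + 0)
  = |-1| / √1
  = 1 / 1
  ≈ 1

1


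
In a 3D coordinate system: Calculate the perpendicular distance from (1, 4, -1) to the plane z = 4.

distance = |a·x₀ + b·y₀ + c·z₀ - d| / √(a² + b² + c²)
  = |0·1 + 0·4 + 1·(-1) - 4| / √(0² + 0² + 1²)
  = |0 + 0 - 1 - 4| / √(0 + 0 + 1)
  = |-5| / √1
  = 5 / 1
  ≈ 5

5


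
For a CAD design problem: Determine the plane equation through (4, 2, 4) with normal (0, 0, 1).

The plane through P with normal n = (a, b, c) satisfies n·(r - P) = 0,
i.e. ax + by + cz = a·x₀ + b·y₀ + c·z₀.
d = 0·4 + 0·2 + 1·4
  = 0 + 0 + 4
  = 4
Equation: z = 4

z = 4


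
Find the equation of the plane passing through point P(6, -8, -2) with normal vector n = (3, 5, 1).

The plane through P with normal n = (a, b, c) satisfies n·(r - P) = 0,
i.e. ax + by + cz = a·x₀ + b·y₀ + c·z₀.
d = 3·6 + 5·(-8) + 1·(-2)
  = 18 - 40 - 2
  = -24
Equation: 3x + 5y + z = -24

3x + 5y + z = -24


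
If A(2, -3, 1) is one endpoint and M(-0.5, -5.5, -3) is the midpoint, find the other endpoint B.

B = 2M - A
  = (2·(-0.5) - 2, 2·(-5.5) - (-3), 2·(-3) - 1)
  = (-1 - 2, -11 + 3, -6 - 1)
  = (-3, -8, -7)

(-3, -8, -7)


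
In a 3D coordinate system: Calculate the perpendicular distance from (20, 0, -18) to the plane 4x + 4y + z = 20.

distance = |a·x₀ + b·y₀ + c·z₀ - d| / √(a² + b² + c²)
  = |4·20 + 4·0 + 1·(-18) - 20| / √(4² + 4² + 1²)
  = |80 + 0 - 18 - 20| / √(16 + 16 + 1)
  = |42| / √33
  = 42 / 5.745
  ≈ 7.311

7.311


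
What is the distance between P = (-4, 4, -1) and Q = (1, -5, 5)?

d = √[(x₂-x₁)² + (y₂-y₁)² + (z₂-z₁)²]
  = √[5² + (-9)² + 6²]
  = √[25 + 81 + 36]
  = √142
  ≈ 11.92

11.92


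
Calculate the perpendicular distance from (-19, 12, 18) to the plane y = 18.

distance = |a·x₀ + b·y₀ + c·z₀ - d| / √(a² + b² + c²)
  = |0·(-19) + 1·12 + 0·18 - 18| / √(0² + 1² + 0²)
  = |0 + 12 + 0 - 18| / √(0 + 1 + 0)
  = |-6| / √1
  = 6 / 1
  ≈ 6

6
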